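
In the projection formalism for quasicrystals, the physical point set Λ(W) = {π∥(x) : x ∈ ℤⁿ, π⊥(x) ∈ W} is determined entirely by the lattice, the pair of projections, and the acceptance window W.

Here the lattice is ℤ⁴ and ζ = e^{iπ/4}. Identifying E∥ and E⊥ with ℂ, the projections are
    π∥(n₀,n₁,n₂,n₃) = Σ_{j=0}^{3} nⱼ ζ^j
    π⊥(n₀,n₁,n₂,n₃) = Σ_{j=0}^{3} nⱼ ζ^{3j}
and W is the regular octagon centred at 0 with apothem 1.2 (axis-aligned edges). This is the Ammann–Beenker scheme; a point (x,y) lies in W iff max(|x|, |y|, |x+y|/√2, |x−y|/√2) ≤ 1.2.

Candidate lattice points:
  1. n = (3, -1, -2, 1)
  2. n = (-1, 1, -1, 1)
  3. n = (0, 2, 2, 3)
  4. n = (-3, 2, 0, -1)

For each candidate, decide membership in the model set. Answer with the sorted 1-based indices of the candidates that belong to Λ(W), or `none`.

none

With ζ = e^{iπ/4} the internal vectors are ζ^0,ζ^3,ζ^6,ζ^9.
candidate 1: n = (3, -1, -2, 1) → π⊥ ≈ (+4.41421, +2.00000); max(|x|,|y|,|x±y|/√2) = 4.53553 > 1.2 ⇒ ∉ W
candidate 2: n = (-1, 1, -1, 1) → π⊥ ≈ (-1.00000, +2.41421); max(|x|,|y|,|x±y|/√2) = 2.41421 > 1.2 ⇒ ∉ W
candidate 3: n = (0, 2, 2, 3) → π⊥ ≈ (+0.70711, +1.53553); max(|x|,|y|,|x±y|/√2) = 1.58579 > 1.2 ⇒ ∉ W
candidate 4: n = (-3, 2, 0, -1) → π⊥ ≈ (-5.12132, +0.70711); max(|x|,|y|,|x±y|/√2) = 5.12132 > 1.2 ⇒ ∉ W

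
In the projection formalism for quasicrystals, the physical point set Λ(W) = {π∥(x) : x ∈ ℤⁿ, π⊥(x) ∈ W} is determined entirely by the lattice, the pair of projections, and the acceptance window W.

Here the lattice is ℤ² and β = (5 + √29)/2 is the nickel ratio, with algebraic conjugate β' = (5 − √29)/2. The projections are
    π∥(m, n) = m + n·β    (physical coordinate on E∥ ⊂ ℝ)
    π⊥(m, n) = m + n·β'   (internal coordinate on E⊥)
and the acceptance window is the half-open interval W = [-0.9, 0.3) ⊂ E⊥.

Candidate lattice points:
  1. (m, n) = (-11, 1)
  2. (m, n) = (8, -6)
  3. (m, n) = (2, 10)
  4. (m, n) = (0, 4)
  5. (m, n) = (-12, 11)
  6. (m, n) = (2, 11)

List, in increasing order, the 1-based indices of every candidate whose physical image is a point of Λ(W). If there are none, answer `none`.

Numerically β ≈ 5.192582 and β' = −1/β ≈ -0.192582.
candidate 1: (m,n)=(-11,1) → π∥ = -11+1·β ≈ -5.807418, π⊥ = -11+1·β' ≈ -11.192582 ∉ [-0.9, 0.3) ⇒ out
candidate 2: (m,n)=(8,-6) → π∥ = 8-6·β ≈ -23.155494, π⊥ = 8-6·β' ≈ 9.155494 ∉ [-0.9, 0.3) ⇒ out
candidate 3: (m,n)=(2,10) → π∥ = 2+10·β ≈ 53.925824, π⊥ = 2+10·β' ≈ 0.074176 ∈ [-0.9, 0.3) ⇒ IN Λ
candidate 4: (m,n)=(0,4) → π∥ = 0+4·β ≈ 20.770330, π⊥ = 0+4·β' ≈ -0.770330 ∈ [-0.9, 0.3) ⇒ IN Λ
candidate 5: (m,n)=(-12,11) → π∥ = -12+11·β ≈ 45.118406, π⊥ = -12+11·β' ≈ -14.118406 ∉ [-0.9, 0.3) ⇒ out
candidate 6: (m,n)=(2,11) → π∥ = 2+11·β ≈ 59.118406, π⊥ = 2+11·β' ≈ -0.118406 ∈ [-0.9, 0.3) ⇒ IN Λ

3, 4, 6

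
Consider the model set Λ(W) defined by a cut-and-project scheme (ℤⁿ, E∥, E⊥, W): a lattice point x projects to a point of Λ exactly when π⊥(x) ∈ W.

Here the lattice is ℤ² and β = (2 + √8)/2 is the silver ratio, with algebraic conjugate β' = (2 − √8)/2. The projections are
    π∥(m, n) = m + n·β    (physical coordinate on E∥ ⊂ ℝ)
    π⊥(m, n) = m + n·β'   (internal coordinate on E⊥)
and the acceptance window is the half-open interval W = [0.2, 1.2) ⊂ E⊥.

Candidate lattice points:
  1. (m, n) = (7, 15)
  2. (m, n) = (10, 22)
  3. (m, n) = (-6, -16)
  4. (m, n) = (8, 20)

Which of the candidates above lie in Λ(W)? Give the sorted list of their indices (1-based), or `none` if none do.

β' = (2−√8)/2 ≈ -0.4142.
[1] lift (7,15): star map gives 0.7868; window check 0.2 ≤ 0.7868 < 1.2 is true → IN Λ
[2] lift (10,22): star map gives 0.8873; window check 0.2 ≤ 0.8873 < 1.2 is true → IN Λ
[3] lift (-6,-16): star map gives 0.6274; window check 0.2 ≤ 0.6274 < 1.2 is true → IN Λ
[4] lift (8,20): star map gives -0.2843; window check 0.2 ≤ -0.2843 < 1.2 is false → out

1, 2, 3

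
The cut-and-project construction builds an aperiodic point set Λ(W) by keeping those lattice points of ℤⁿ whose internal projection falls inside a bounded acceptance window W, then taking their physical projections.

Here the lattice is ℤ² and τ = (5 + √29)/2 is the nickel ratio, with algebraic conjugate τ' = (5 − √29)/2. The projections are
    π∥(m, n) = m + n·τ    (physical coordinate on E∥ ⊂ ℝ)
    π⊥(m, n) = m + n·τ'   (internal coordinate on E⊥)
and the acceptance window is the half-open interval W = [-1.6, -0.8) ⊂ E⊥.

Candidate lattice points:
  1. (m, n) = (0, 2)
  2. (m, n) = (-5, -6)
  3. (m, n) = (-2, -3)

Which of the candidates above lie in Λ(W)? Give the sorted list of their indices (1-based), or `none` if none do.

3

τ' = (5−√29)/2 ≈ -0.192582.
candidate 1: (m,n)=(0,2) → π∥ = 0+2·τ ≈ 10.385165, π⊥ = 0+2·τ' ≈ -0.385165 ∉ [-1.6, -0.8) ⇒ out
candidate 2: (m,n)=(-5,-6) → π∥ = -5-6·τ ≈ -36.155494, π⊥ = -5-6·τ' ≈ -3.844506 ∉ [-1.6, -0.8) ⇒ out
candidate 3: (m,n)=(-2,-3) → π∥ = -2-3·τ ≈ -17.577747, π⊥ = -2-3·τ' ≈ -1.422253 ∈ [-1.6, -0.8) ⇒ IN Λ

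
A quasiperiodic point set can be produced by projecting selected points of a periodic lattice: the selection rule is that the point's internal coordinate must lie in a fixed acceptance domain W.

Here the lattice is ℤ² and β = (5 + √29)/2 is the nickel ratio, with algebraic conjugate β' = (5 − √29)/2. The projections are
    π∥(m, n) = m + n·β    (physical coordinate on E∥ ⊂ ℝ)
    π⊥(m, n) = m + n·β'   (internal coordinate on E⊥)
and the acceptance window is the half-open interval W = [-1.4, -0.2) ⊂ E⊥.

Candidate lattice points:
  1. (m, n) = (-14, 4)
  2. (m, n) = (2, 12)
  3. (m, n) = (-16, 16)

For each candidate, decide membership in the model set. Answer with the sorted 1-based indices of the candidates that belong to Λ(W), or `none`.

Numerically β ≈ 5.1926 and β' = −1/β ≈ -0.1926.
candidate 1: (m,n)=(-14,4) → π∥ = -14+4·β ≈ 6.7703, π⊥ = -14+4·β' ≈ -14.7703 ∉ [-1.4, -0.2) ⇒ out
candidate 2: (m,n)=(2,12) → π∥ = 2+12·β ≈ 64.3110, π⊥ = 2+12·β' ≈ -0.3110 ∈ [-1.4, -0.2) ⇒ IN Λ
candidate 3: (m,n)=(-16,16) → π∥ = -16+16·β ≈ 67.0813, π⊥ = -16+16·β' ≈ -19.0813 ∉ [-1.4, -0.2) ⇒ out

2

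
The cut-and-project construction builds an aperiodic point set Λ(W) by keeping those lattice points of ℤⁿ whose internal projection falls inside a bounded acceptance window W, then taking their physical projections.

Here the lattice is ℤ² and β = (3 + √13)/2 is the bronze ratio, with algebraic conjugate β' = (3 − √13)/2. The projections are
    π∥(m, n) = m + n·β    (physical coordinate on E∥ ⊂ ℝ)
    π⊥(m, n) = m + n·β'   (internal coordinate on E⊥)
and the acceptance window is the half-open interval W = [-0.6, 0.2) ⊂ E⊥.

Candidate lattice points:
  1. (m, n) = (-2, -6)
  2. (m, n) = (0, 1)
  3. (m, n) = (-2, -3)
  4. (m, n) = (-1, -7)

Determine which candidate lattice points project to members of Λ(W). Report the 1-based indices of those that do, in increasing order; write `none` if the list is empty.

Compute β' = (3−√13)/2 = -0.302776, so π⊥(m,n) = m -0.302776·n.
[1] lift (-2,-6): star map gives -0.183346; window check -0.6 ≤ -0.183346 < 0.2 is true → IN Λ
[2] lift (0,1): star map gives -0.302776; window check -0.6 ≤ -0.302776 < 0.2 is true → IN Λ
[3] lift (-2,-3): star map gives -1.091673; window check -0.6 ≤ -1.091673 < 0.2 is false → out
[4] lift (-1,-7): star map gives 1.119429; window check -0.6 ≤ 1.119429 < 0.2 is false → out

1, 2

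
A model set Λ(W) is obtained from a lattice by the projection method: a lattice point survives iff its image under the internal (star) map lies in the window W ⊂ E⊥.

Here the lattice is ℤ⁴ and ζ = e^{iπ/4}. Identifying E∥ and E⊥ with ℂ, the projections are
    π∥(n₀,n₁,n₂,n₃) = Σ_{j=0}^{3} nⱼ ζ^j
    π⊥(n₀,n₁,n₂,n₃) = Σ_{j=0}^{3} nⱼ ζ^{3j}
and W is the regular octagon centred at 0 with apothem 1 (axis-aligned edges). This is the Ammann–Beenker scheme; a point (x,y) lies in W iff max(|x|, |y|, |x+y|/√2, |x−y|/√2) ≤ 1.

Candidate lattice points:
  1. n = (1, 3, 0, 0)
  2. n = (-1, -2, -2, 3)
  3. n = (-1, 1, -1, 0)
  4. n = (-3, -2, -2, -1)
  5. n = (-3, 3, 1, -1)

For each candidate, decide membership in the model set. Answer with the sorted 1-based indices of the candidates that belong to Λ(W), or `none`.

Internal map: ζ^{3j} for j=0..3 gives (1,0), (−√2/2,√2/2), (0,−1), (√2/2,√2/2).
candidate 1: n = (1, 3, 0, 0) → π⊥ ≈ (-1.12132, +2.12132); max(|x|,|y|,|x±y|/√2) = 2.29289 > 1 ⇒ ∉ W
candidate 2: n = (-1, -2, -2, 3) → π⊥ ≈ (+2.53553, +2.70711); max(|x|,|y|,|x±y|/√2) = 3.70711 > 1 ⇒ ∉ W
candidate 3: n = (-1, 1, -1, 0) → π⊥ ≈ (-1.70711, +1.70711); max(|x|,|y|,|x±y|/√2) = 2.41421 > 1 ⇒ ∉ W
candidate 4: n = (-3, -2, -2, -1) → π⊥ ≈ (-2.29289, -0.12132); max(|x|,|y|,|x±y|/√2) = 2.29289 > 1 ⇒ ∉ W
candidate 5: n = (-3, 3, 1, -1) → π⊥ ≈ (-5.82843, +0.41421); max(|x|,|y|,|x±y|/√2) = 5.82843 > 1 ⇒ ∉ W

none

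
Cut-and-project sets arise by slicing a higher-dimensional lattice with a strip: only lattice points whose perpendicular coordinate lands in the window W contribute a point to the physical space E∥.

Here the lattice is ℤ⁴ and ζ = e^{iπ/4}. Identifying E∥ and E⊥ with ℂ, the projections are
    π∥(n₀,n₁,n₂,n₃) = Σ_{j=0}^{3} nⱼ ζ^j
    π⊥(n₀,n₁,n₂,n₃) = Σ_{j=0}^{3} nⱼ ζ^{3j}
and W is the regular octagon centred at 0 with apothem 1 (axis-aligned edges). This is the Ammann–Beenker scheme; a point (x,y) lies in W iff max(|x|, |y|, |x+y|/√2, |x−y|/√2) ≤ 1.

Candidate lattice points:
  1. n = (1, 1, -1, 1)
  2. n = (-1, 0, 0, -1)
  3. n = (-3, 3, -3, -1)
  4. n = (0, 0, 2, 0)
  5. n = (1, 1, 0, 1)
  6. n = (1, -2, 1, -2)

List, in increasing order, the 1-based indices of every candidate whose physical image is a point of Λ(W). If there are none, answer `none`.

none

π⊥(n) = n₀ + n₁ζ³ + n₂ζ⁶ + n₃ζ⁹ where ζ = e^{iπ/4}.
candidate 1: n = (1, 1, -1, 1) → π⊥ ≈ (+1.0000, +2.4142); max(|x|,|y|,|x±y|/√2) = 2.4142 > 1 ⇒ ∉ W
candidate 2: n = (-1, 0, 0, -1) → π⊥ ≈ (-1.7071, -0.7071); max(|x|,|y|,|x±y|/√2) = 1.7071 > 1 ⇒ ∉ W
candidate 3: n = (-3, 3, -3, -1) → π⊥ ≈ (-5.8284, +4.4142); max(|x|,|y|,|x±y|/√2) = 7.2426 > 1 ⇒ ∉ W
candidate 4: n = (0, 0, 2, 0) → π⊥ ≈ (+0.0000, -2.0000); max(|x|,|y|,|x±y|/√2) = 2.0000 > 1 ⇒ ∉ W
candidate 5: n = (1, 1, 0, 1) → π⊥ ≈ (+1.0000, +1.4142); max(|x|,|y|,|x±y|/√2) = 1.7071 > 1 ⇒ ∉ W
candidate 6: n = (1, -2, 1, -2) → π⊥ ≈ (+1.0000, -3.8284); max(|x|,|y|,|x±y|/√2) = 3.8284 > 1 ⇒ ∉ W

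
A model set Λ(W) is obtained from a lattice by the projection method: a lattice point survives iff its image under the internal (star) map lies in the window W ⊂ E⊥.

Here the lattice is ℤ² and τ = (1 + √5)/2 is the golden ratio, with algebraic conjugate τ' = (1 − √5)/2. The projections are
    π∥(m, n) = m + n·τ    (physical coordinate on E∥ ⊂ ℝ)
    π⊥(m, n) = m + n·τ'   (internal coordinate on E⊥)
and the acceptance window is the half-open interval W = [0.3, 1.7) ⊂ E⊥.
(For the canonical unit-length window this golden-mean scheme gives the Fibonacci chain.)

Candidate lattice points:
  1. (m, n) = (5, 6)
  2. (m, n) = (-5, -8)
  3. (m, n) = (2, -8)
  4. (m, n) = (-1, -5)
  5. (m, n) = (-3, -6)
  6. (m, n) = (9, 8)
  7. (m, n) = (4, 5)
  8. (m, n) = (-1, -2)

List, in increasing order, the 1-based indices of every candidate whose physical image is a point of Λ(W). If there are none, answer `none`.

1, 5, 7

Compute τ' = (1−√5)/2 = -0.61803, so π⊥(m,n) = m -0.61803·n.
#1 (5,6): internal coord 5 + (6)·τ' = +1.29180; +1.29180 ∈ [0.3, 1.7) → IN Λ
#2 (-5,-8): internal coord -5 + (-8)·τ' = -0.05573; -0.05573 ∉ [0.3, 1.7) → out
#3 (2,-8): internal coord 2 + (-8)·τ' = +6.94427; +6.94427 ∉ [0.3, 1.7) → out
#4 (-1,-5): internal coord -1 + (-5)·τ' = +2.09017; +2.09017 ∉ [0.3, 1.7) → out
#5 (-3,-6): internal coord -3 + (-6)·τ' = +0.70820; +0.70820 ∈ [0.3, 1.7) → IN Λ
#6 (9,8): internal coord 9 + (8)·τ' = +4.05573; +4.05573 ∉ [0.3, 1.7) → out
#7 (4,5): internal coord 4 + (5)·τ' = +0.90983; +0.90983 ∈ [0.3, 1.7) → IN Λ
#8 (-1,-2): internal coord -1 + (-2)·τ' = +0.23607; +0.23607 ∉ [0.3, 1.7) → out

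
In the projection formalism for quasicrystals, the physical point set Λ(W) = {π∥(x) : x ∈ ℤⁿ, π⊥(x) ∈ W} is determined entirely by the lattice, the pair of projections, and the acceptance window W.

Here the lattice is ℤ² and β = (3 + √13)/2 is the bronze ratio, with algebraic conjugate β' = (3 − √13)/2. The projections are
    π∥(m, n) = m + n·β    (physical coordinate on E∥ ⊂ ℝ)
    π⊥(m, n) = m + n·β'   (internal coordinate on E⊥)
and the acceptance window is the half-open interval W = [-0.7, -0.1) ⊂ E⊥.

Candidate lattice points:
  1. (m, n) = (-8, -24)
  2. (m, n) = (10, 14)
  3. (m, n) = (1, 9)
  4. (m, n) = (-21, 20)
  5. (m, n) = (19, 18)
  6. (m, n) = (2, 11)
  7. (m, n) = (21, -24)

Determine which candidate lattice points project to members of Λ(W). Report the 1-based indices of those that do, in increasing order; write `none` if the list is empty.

none

Compute β' = (3−√13)/2 = -0.3028, so π⊥(m,n) = m -0.3028·n.
candidate 1: (m,n)=(-8,-24) → π∥ = -8-24·β ≈ -87.2666, π⊥ = -8-24·β' ≈ -0.7334 ∉ [-0.7, -0.1) ⇒ out
candidate 2: (m,n)=(10,14) → π∥ = 10+14·β ≈ 56.2389, π⊥ = 10+14·β' ≈ 5.7611 ∉ [-0.7, -0.1) ⇒ out
candidate 3: (m,n)=(1,9) → π∥ = 1+9·β ≈ 30.7250, π⊥ = 1+9·β' ≈ -1.7250 ∉ [-0.7, -0.1) ⇒ out
candidate 4: (m,n)=(-21,20) → π∥ = -21+20·β ≈ 45.0555, π⊥ = -21+20·β' ≈ -27.0555 ∉ [-0.7, -0.1) ⇒ out
candidate 5: (m,n)=(19,18) → π∥ = 19+18·β ≈ 78.4500, π⊥ = 19+18·β' ≈ 13.5500 ∉ [-0.7, -0.1) ⇒ out
candidate 6: (m,n)=(2,11) → π∥ = 2+11·β ≈ 38.3305, π⊥ = 2+11·β' ≈ -1.3305 ∉ [-0.7, -0.1) ⇒ out
candidate 7: (m,n)=(21,-24) → π∥ = 21-24·β ≈ -58.2666, π⊥ = 21-24·β' ≈ 28.2666 ∉ [-0.7, -0.1) ⇒ out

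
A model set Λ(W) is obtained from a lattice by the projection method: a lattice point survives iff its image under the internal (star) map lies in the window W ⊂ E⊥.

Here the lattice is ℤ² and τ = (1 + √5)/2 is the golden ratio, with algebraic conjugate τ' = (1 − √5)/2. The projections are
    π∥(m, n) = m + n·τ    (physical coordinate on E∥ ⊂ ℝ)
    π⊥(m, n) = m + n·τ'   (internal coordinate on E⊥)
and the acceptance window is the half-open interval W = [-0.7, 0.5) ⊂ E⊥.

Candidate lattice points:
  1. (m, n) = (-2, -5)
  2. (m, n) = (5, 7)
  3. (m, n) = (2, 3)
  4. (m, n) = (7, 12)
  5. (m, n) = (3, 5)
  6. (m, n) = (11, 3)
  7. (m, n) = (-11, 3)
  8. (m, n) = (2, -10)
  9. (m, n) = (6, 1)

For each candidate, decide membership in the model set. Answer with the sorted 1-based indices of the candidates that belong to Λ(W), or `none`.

3, 4, 5

Compute τ' = (1−√5)/2 = -0.6180, so π⊥(m,n) = m -0.6180·n.
#1 (-2,-5): internal coord -2 + (-5)·τ' = +1.0902; +1.0902 ∉ [-0.7, 0.5) → out
#2 (5,7): internal coord 5 + (7)·τ' = +0.6738; +0.6738 ∉ [-0.7, 0.5) → out
#3 (2,3): internal coord 2 + (3)·τ' = +0.1459; +0.1459 ∈ [-0.7, 0.5) → IN Λ
#4 (7,12): internal coord 7 + (12)·τ' = -0.4164; -0.4164 ∈ [-0.7, 0.5) → IN Λ
#5 (3,5): internal coord 3 + (5)·τ' = -0.0902; -0.0902 ∈ [-0.7, 0.5) → IN Λ
#6 (11,3): internal coord 11 + (3)·τ' = +9.1459; +9.1459 ∉ [-0.7, 0.5) → out
#7 (-11,3): internal coord -11 + (3)·τ' = -12.8541; -12.8541 ∉ [-0.7, 0.5) → out
#8 (2,-10): internal coord 2 + (-10)·τ' = +8.1803; +8.1803 ∉ [-0.7, 0.5) → out
#9 (6,1): internal coord 6 + (1)·τ' = +5.3820; +5.3820 ∉ [-0.7, 0.5) → out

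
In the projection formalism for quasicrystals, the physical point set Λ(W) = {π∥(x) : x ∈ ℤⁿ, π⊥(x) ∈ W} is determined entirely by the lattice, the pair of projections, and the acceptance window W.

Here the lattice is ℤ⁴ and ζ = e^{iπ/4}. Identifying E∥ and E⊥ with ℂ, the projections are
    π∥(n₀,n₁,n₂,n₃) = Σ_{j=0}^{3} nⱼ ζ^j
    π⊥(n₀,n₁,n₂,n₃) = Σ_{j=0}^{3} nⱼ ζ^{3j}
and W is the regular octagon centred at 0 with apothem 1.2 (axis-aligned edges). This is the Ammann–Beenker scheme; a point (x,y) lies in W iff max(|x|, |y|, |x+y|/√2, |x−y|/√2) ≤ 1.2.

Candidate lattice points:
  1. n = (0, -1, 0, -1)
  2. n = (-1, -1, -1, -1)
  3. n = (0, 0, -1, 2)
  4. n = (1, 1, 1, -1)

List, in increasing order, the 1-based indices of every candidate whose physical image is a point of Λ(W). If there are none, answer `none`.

2, 4

Internal map: ζ^{3j} for j=0..3 gives (1,0), (−√2/2,√2/2), (0,−1), (√2/2,√2/2).
#1 (0, -1, 0, -1): internal (0.000000, -1.414214); octagon support 1.414214 vs apothem 1.2 → ∉ W
#2 (-1, -1, -1, -1): internal (-1.000000, -0.414214); octagon support 1.000000 vs apothem 1.2 → ∈ W
#3 (0, 0, -1, 2): internal (1.414214, 2.414214); octagon support 2.707107 vs apothem 1.2 → ∉ W
#4 (1, 1, 1, -1): internal (-0.414214, -1.000000); octagon support 1.000000 vs apothem 1.2 → ∈ W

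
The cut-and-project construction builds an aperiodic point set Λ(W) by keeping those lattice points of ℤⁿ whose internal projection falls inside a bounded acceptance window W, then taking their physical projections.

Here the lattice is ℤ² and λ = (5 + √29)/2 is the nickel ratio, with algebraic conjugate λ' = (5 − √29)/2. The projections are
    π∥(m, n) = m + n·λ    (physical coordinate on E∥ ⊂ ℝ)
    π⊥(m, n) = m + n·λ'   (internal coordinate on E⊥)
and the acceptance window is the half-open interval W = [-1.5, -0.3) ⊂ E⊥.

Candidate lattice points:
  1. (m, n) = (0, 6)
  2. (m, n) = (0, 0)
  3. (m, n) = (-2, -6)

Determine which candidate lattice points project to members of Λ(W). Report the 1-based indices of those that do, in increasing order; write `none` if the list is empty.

1, 3

Numerically λ ≈ 5.19258 and λ' = −1/λ ≈ -0.19258.
#1 (0,6): internal coord 0 + (6)·λ' = -1.15549; -1.15549 ∈ [-1.5, -0.3) → IN Λ
#2 (0,0): internal coord 0 + (0)·λ' = +0.00000; +0.00000 ∉ [-1.5, -0.3) → out
#3 (-2,-6): internal coord -2 + (-6)·λ' = -0.84451; -0.84451 ∈ [-1.5, -0.3) → IN Λ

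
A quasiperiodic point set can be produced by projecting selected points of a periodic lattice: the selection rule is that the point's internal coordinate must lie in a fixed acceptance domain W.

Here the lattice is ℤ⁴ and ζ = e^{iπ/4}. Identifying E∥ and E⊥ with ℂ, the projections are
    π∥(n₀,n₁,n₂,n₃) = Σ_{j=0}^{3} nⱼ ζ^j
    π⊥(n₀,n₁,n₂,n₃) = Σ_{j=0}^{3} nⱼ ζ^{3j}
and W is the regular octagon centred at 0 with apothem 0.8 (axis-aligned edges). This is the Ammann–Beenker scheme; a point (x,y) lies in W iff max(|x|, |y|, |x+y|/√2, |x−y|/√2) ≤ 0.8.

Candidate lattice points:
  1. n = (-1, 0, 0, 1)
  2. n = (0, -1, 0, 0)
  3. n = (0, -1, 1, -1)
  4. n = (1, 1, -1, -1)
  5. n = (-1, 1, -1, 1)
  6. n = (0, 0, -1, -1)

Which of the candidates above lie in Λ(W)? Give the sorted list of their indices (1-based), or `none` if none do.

1, 6

π⊥(n) = n₀ + n₁ζ³ + n₂ζ⁶ + n₃ζ⁹ where ζ = e^{iπ/4}.
candidate 1: n = (-1, 0, 0, 1) → π⊥ ≈ (-0.2929, +0.7071); max(|x|,|y|,|x±y|/√2) = 0.7071 ≤ 0.8 ⇒ ∈ W
candidate 2: n = (0, -1, 0, 0) → π⊥ ≈ (+0.7071, -0.7071); max(|x|,|y|,|x±y|/√2) = 1.0000 > 0.8 ⇒ ∉ W
candidate 3: n = (0, -1, 1, -1) → π⊥ ≈ (+0.0000, -2.4142); max(|x|,|y|,|x±y|/√2) = 2.4142 > 0.8 ⇒ ∉ W
candidate 4: n = (1, 1, -1, -1) → π⊥ ≈ (-0.4142, +1.0000); max(|x|,|y|,|x±y|/√2) = 1.0000 > 0.8 ⇒ ∉ W
candidate 5: n = (-1, 1, -1, 1) → π⊥ ≈ (-1.0000, +2.4142); max(|x|,|y|,|x±y|/√2) = 2.4142 > 0.8 ⇒ ∉ W
candidate 6: n = (0, 0, -1, -1) → π⊥ ≈ (-0.7071, +0.2929); max(|x|,|y|,|x±y|/√2) = 0.7071 ≤ 0.8 ⇒ ∈ W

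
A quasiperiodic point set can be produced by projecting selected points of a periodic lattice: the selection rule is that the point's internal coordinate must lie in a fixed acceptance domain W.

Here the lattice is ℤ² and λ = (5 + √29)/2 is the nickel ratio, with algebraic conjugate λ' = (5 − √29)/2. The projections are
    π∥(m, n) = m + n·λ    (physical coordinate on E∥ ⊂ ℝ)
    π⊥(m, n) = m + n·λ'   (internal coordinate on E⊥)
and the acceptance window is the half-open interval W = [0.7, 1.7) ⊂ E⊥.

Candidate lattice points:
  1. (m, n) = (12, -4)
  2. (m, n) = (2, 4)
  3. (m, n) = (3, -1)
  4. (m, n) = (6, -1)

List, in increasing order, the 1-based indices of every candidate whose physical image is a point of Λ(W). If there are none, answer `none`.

λ' = (5−√29)/2 ≈ -0.1926.
#1 (12,-4): internal coord 12 + (-4)·λ' = +12.7703; +12.7703 ∉ [0.7, 1.7) → out
#2 (2,4): internal coord 2 + (4)·λ' = +1.2297; +1.2297 ∈ [0.7, 1.7) → IN Λ
#3 (3,-1): internal coord 3 + (-1)·λ' = +3.1926; +3.1926 ∉ [0.7, 1.7) → out
#4 (6,-1): internal coord 6 + (-1)·λ' = +6.1926; +6.1926 ∉ [0.7, 1.7) → out

2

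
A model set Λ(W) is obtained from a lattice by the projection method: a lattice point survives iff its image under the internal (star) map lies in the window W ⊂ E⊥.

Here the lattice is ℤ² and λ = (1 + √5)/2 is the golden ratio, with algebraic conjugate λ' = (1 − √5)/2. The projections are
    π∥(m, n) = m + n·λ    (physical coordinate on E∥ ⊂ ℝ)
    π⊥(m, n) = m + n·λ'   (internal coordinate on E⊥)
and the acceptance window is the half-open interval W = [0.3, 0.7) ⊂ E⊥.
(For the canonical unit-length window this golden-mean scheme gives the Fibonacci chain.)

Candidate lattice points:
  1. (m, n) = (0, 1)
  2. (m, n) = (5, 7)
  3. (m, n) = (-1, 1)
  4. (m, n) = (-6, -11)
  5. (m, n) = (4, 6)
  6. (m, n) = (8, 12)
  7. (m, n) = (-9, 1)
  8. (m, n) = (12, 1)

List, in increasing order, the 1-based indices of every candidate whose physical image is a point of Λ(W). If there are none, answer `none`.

Numerically λ ≈ 1.6180 and λ' = −1/λ ≈ -0.6180.
[1] lift (0,1): star map gives -0.6180; window check 0.3 ≤ -0.6180 < 0.7 is false → out
[2] lift (5,7): star map gives 0.6738; window check 0.3 ≤ 0.6738 < 0.7 is true → IN Λ
[3] lift (-1,1): star map gives -1.6180; window check 0.3 ≤ -1.6180 < 0.7 is false → out
[4] lift (-6,-11): star map gives 0.7984; window check 0.3 ≤ 0.7984 < 0.7 is false → out
[5] lift (4,6): star map gives 0.2918; window check 0.3 ≤ 0.2918 < 0.7 is false → out
[6] lift (8,12): star map gives 0.5836; window check 0.3 ≤ 0.5836 < 0.7 is true → IN Λ
[7] lift (-9,1): star map gives -9.6180; window check 0.3 ≤ -9.6180 < 0.7 is false → out
[8] lift (12,1): star map gives 11.3820; window check 0.3 ≤ 11.3820 < 0.7 is false → out

2, 6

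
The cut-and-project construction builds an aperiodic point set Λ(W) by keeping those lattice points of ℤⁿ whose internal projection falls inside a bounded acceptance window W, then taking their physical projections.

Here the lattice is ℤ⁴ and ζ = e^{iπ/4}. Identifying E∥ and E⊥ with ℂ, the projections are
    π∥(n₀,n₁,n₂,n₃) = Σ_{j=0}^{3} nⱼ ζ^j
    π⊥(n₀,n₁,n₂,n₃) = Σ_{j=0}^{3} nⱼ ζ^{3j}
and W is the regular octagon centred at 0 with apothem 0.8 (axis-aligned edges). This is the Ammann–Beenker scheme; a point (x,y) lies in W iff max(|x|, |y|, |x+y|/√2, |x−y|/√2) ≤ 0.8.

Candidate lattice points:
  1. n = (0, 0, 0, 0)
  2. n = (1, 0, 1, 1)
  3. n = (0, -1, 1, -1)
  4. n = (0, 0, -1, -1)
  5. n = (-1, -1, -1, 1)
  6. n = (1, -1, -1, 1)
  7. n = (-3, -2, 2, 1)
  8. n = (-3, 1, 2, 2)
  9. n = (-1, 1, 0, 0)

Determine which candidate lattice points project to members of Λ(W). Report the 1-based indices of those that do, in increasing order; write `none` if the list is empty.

With ζ = e^{iπ/4} the internal vectors are ζ^0,ζ^3,ζ^6,ζ^9.
#1 (0, 0, 0, 0): internal (0.0000, 0.0000); octagon support 0.0000 vs apothem 0.8 → ∈ W
#2 (1, 0, 1, 1): internal (1.7071, -0.2929); octagon support 1.7071 vs apothem 0.8 → ∉ W
#3 (0, -1, 1, -1): internal (0.0000, -2.4142); octagon support 2.4142 vs apothem 0.8 → ∉ W
#4 (0, 0, -1, -1): internal (-0.7071, 0.2929); octagon support 0.7071 vs apothem 0.8 → ∈ W
#5 (-1, -1, -1, 1): internal (0.4142, 1.0000); octagon support 1.0000 vs apothem 0.8 → ∉ W
#6 (1, -1, -1, 1): internal (2.4142, 1.0000); octagon support 2.4142 vs apothem 0.8 → ∉ W
#7 (-3, -2, 2, 1): internal (-0.8787, -2.7071); octagon support 2.7071 vs apothem 0.8 → ∉ W
#8 (-3, 1, 2, 2): internal (-2.2929, 0.1213); octagon support 2.2929 vs apothem 0.8 → ∉ W
#9 (-1, 1, 0, 0): internal (-1.7071, 0.7071); octagon support 1.7071 vs apothem 0.8 → ∉ W

1, 4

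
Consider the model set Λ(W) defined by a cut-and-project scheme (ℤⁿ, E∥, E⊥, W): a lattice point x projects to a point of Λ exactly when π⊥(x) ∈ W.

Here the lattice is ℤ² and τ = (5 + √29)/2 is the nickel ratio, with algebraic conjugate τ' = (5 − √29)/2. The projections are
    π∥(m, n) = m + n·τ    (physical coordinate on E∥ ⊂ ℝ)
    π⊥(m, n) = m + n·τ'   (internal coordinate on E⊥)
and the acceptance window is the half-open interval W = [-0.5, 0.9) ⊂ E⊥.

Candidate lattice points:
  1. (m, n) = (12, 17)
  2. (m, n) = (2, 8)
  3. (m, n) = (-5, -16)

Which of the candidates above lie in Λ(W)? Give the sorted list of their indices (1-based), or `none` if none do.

Compute τ' = (5−√29)/2 = -0.1926, so π⊥(m,n) = m -0.1926·n.
[1] lift (12,17): star map gives 8.7261; window check -0.5 ≤ 8.7261 < 0.9 is false → out
[2] lift (2,8): star map gives 0.4593; window check -0.5 ≤ 0.4593 < 0.9 is true → IN Λ
[3] lift (-5,-16): star map gives -1.9187; window check -0.5 ≤ -1.9187 < 0.9 is false → out

2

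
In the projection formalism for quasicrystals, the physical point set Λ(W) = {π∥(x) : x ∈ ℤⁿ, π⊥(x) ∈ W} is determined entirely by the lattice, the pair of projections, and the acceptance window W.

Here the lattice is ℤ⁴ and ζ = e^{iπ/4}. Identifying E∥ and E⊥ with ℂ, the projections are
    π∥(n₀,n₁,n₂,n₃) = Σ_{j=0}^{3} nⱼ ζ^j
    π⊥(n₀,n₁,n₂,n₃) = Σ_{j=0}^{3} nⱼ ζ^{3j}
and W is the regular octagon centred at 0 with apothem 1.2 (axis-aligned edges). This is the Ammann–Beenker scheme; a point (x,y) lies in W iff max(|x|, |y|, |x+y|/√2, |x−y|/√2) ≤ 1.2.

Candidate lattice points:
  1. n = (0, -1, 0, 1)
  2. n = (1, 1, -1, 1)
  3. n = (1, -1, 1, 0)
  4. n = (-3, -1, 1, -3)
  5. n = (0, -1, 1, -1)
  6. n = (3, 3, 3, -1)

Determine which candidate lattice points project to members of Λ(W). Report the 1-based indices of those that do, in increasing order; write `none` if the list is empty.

none

Internal map: ζ^{3j} for j=0..3 gives (1,0), (−√2/2,√2/2), (0,−1), (√2/2,√2/2).
candidate 1: n = (0, -1, 0, 1) → π⊥ ≈ (+1.414214, +0.000000); max(|x|,|y|,|x±y|/√2) = 1.414214 > 1.2 ⇒ ∉ W
candidate 2: n = (1, 1, -1, 1) → π⊥ ≈ (+1.000000, +2.414214); max(|x|,|y|,|x±y|/√2) = 2.414214 > 1.2 ⇒ ∉ W
candidate 3: n = (1, -1, 1, 0) → π⊥ ≈ (+1.707107, -1.707107); max(|x|,|y|,|x±y|/√2) = 2.414214 > 1.2 ⇒ ∉ W
candidate 4: n = (-3, -1, 1, -3) → π⊥ ≈ (-4.414214, -3.828427); max(|x|,|y|,|x±y|/√2) = 5.828427 > 1.2 ⇒ ∉ W
candidate 5: n = (0, -1, 1, -1) → π⊥ ≈ (+0.000000, -2.414214); max(|x|,|y|,|x±y|/√2) = 2.414214 > 1.2 ⇒ ∉ W
candidate 6: n = (3, 3, 3, -1) → π⊥ ≈ (+0.171573, -1.585786); max(|x|,|y|,|x±y|/√2) = 1.585786 > 1.2 ⇒ ∉ W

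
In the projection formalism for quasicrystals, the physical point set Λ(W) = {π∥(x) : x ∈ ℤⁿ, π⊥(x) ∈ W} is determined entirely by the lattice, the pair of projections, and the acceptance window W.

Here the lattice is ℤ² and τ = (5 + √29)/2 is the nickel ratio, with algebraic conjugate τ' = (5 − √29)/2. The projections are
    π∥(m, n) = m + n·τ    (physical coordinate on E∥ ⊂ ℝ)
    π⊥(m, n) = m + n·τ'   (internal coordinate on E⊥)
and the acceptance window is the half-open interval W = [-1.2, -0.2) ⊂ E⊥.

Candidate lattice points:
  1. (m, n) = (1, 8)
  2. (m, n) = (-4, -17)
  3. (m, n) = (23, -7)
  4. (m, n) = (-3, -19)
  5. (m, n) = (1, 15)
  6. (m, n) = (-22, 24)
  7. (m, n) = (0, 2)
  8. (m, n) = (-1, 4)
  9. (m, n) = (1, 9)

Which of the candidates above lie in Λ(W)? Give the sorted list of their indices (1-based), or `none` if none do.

Numerically τ ≈ 5.1926 and τ' = −1/τ ≈ -0.1926.
[1] lift (1,8): star map gives -0.5407; window check -1.2 ≤ -0.5407 < -0.2 is true → IN Λ
[2] lift (-4,-17): star map gives -0.7261; window check -1.2 ≤ -0.7261 < -0.2 is true → IN Λ
[3] lift (23,-7): star map gives 24.3481; window check -1.2 ≤ 24.3481 < -0.2 is false → out
[4] lift (-3,-19): star map gives 0.6591; window check -1.2 ≤ 0.6591 < -0.2 is false → out
[5] lift (1,15): star map gives -1.8887; window check -1.2 ≤ -1.8887 < -0.2 is false → out
[6] lift (-22,24): star map gives -26.6220; window check -1.2 ≤ -26.6220 < -0.2 is false → out
[7] lift (0,2): star map gives -0.3852; window check -1.2 ≤ -0.3852 < -0.2 is true → IN Λ
[8] lift (-1,4): star map gives -1.7703; window check -1.2 ≤ -1.7703 < -0.2 is false → out
[9] lift (1,9): star map gives -0.7332; window check -1.2 ≤ -0.7332 < -0.2 is true → IN Λ

1, 2, 7, 9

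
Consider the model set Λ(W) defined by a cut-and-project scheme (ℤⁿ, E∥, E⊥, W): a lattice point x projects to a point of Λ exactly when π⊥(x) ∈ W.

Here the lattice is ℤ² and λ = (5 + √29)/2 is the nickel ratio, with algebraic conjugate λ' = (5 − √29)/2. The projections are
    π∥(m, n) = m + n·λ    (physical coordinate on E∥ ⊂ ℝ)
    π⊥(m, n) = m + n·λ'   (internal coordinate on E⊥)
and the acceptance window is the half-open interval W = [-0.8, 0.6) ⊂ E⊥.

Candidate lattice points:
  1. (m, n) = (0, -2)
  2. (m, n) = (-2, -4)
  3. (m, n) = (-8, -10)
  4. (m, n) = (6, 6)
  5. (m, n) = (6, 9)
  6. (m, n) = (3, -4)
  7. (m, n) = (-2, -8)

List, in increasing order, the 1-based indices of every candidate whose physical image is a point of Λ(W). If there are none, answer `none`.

1, 7

Numerically λ ≈ 5.19258 and λ' = −1/λ ≈ -0.19258.
candidate 1: (m,n)=(0,-2) → π∥ = 0-2·λ ≈ -10.38516, π⊥ = 0-2·λ' ≈ 0.38516 ∈ [-0.8, 0.6) ⇒ IN Λ
candidate 2: (m,n)=(-2,-4) → π∥ = -2-4·λ ≈ -22.77033, π⊥ = -2-4·λ' ≈ -1.22967 ∉ [-0.8, 0.6) ⇒ out
candidate 3: (m,n)=(-8,-10) → π∥ = -8-10·λ ≈ -59.92582, π⊥ = -8-10·λ' ≈ -6.07418 ∉ [-0.8, 0.6) ⇒ out
candidate 4: (m,n)=(6,6) → π∥ = 6+6·λ ≈ 37.15549, π⊥ = 6+6·λ' ≈ 4.84451 ∉ [-0.8, 0.6) ⇒ out
candidate 5: (m,n)=(6,9) → π∥ = 6+9·λ ≈ 52.73324, π⊥ = 6+9·λ' ≈ 4.26676 ∉ [-0.8, 0.6) ⇒ out
candidate 6: (m,n)=(3,-4) → π∥ = 3-4·λ ≈ -17.77033, π⊥ = 3-4·λ' ≈ 3.77033 ∉ [-0.8, 0.6) ⇒ out
candidate 7: (m,n)=(-2,-8) → π∥ = -2-8·λ ≈ -43.54066, π⊥ = -2-8·λ' ≈ -0.45934 ∈ [-0.8, 0.6) ⇒ IN Λ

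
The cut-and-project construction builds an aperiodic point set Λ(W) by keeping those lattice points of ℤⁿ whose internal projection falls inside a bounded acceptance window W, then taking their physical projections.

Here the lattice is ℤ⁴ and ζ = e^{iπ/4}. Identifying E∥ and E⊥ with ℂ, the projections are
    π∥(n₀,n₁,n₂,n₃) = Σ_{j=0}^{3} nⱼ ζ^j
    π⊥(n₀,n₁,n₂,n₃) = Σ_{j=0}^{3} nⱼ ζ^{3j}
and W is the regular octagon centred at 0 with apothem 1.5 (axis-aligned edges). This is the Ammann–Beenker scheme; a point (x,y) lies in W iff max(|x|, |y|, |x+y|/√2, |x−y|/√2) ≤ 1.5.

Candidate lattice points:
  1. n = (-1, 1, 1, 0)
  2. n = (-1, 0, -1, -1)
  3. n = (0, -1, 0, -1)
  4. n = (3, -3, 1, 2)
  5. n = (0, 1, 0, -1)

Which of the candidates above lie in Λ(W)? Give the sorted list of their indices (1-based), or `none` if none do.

Internal map: ζ^{3j} for j=0..3 gives (1,0), (−√2/2,√2/2), (0,−1), (√2/2,√2/2).
#1 (-1, 1, 1, 0): internal (-1.707107, -0.292893); octagon support 1.707107 vs apothem 1.5 → ∉ W
#2 (-1, 0, -1, -1): internal (-1.707107, 0.292893); octagon support 1.707107 vs apothem 1.5 → ∉ W
#3 (0, -1, 0, -1): internal (0.000000, -1.414214); octagon support 1.414214 vs apothem 1.5 → ∈ W
#4 (3, -3, 1, 2): internal (6.535534, -1.707107); octagon support 6.535534 vs apothem 1.5 → ∉ W
#5 (0, 1, 0, -1): internal (-1.414214, 0.000000); octagon support 1.414214 vs apothem 1.5 → ∈ W

3, 5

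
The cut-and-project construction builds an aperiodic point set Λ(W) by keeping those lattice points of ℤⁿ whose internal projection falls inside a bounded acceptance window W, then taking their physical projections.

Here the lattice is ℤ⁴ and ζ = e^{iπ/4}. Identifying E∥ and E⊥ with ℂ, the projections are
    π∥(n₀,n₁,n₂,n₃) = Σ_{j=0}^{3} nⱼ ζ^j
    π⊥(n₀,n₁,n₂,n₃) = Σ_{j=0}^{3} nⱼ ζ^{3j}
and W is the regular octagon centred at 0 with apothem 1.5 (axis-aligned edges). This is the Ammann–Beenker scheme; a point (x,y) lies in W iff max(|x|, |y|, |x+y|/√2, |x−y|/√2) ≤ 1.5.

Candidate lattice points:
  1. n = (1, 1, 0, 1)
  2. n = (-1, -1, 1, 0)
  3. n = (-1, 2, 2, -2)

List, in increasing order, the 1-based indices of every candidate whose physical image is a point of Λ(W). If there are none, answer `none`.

π⊥(n) = n₀ + n₁ζ³ + n₂ζ⁶ + n₃ζ⁹ where ζ = e^{iπ/4}.
candidate 1: n = (1, 1, 0, 1) → π⊥ ≈ (+1.0000, +1.4142); max(|x|,|y|,|x±y|/√2) = 1.7071 > 1.5 ⇒ ∉ W
candidate 2: n = (-1, -1, 1, 0) → π⊥ ≈ (-0.2929, -1.7071); max(|x|,|y|,|x±y|/√2) = 1.7071 > 1.5 ⇒ ∉ W
candidate 3: n = (-1, 2, 2, -2) → π⊥ ≈ (-3.8284, -2.0000); max(|x|,|y|,|x±y|/√2) = 4.1213 > 1.5 ⇒ ∉ W

none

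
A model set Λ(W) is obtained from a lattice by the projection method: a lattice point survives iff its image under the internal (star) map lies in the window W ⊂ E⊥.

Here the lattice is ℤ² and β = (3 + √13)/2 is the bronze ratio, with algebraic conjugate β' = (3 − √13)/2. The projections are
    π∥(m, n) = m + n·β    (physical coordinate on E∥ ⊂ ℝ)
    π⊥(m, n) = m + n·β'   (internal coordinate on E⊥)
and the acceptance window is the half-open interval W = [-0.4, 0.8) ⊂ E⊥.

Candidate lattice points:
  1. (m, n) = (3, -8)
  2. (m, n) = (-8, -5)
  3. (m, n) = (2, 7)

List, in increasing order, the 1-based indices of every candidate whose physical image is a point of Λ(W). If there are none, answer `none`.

Numerically β ≈ 3.30278 and β' = −1/β ≈ -0.30278.
candidate 1: (m,n)=(3,-8) → π∥ = 3-8·β ≈ -23.42221, π⊥ = 3-8·β' ≈ 5.42221 ∉ [-0.4, 0.8) ⇒ out
candidate 2: (m,n)=(-8,-5) → π∥ = -8-5·β ≈ -24.51388, π⊥ = -8-5·β' ≈ -6.48612 ∉ [-0.4, 0.8) ⇒ out
candidate 3: (m,n)=(2,7) → π∥ = 2+7·β ≈ 25.11943, π⊥ = 2+7·β' ≈ -0.11943 ∈ [-0.4, 0.8) ⇒ IN Λ

3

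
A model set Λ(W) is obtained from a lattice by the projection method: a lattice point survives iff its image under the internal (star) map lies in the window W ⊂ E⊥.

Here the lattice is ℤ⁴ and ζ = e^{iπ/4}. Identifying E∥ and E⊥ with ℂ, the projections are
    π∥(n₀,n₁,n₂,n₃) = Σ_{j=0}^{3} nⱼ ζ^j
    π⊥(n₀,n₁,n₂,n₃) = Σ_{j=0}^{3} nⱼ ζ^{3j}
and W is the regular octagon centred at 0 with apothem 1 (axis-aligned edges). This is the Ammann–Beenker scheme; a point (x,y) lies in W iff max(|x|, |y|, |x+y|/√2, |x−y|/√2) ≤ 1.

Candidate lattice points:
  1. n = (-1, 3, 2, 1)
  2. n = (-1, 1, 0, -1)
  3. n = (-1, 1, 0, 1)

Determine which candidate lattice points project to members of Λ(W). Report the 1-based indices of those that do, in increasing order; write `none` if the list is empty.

none

π⊥(n) = n₀ + n₁ζ³ + n₂ζ⁶ + n₃ζ⁹ where ζ = e^{iπ/4}.
#1 (-1, 3, 2, 1): internal (-2.4142, 0.8284); octagon support 2.4142 vs apothem 1 → ∉ W
#2 (-1, 1, 0, -1): internal (-2.4142, 0.0000); octagon support 2.4142 vs apothem 1 → ∉ W
#3 (-1, 1, 0, 1): internal (-1.0000, 1.4142); octagon support 1.7071 vs apothem 1 → ∉ W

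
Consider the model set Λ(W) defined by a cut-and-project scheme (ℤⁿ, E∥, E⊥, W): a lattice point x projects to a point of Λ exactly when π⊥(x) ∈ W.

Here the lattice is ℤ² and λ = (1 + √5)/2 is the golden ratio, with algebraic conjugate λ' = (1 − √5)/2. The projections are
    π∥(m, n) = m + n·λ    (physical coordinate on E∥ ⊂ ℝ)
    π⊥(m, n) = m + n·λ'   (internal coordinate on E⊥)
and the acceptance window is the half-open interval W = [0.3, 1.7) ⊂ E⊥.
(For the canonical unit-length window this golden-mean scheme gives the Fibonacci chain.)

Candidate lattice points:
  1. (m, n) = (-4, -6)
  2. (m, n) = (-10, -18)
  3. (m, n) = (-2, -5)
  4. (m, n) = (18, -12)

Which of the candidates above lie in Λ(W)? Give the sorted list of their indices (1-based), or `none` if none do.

2, 3

Numerically λ ≈ 1.618034 and λ' = −1/λ ≈ -0.618034.
candidate 1: (m,n)=(-4,-6) → π∥ = -4-6·λ ≈ -13.708204, π⊥ = -4-6·λ' ≈ -0.291796 ∉ [0.3, 1.7) ⇒ out
candidate 2: (m,n)=(-10,-18) → π∥ = -10-18·λ ≈ -39.124612, π⊥ = -10-18·λ' ≈ 1.124612 ∈ [0.3, 1.7) ⇒ IN Λ
candidate 3: (m,n)=(-2,-5) → π∥ = -2-5·λ ≈ -10.090170, π⊥ = -2-5·λ' ≈ 1.090170 ∈ [0.3, 1.7) ⇒ IN Λ
candidate 4: (m,n)=(18,-12) → π∥ = 18-12·λ ≈ -1.416408, π⊥ = 18-12·λ' ≈ 25.416408 ∉ [0.3, 1.7) ⇒ out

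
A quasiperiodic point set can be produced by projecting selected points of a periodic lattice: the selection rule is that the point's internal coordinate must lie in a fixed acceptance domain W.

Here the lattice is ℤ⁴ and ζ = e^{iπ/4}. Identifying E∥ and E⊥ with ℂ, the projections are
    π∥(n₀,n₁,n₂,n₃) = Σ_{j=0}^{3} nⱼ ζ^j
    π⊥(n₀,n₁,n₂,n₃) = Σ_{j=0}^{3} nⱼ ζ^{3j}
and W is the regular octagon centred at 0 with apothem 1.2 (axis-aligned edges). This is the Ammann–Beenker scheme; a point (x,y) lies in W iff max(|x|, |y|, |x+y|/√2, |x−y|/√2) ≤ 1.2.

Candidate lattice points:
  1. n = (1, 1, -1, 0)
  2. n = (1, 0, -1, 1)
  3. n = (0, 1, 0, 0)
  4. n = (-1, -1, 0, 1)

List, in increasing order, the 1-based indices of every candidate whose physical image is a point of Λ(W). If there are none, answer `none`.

π⊥(n) = n₀ + n₁ζ³ + n₂ζ⁶ + n₃ζ⁹ where ζ = e^{iπ/4}.
candidate 1: n = (1, 1, -1, 0) → π⊥ ≈ (+0.292893, +1.707107); max(|x|,|y|,|x±y|/√2) = 1.707107 > 1.2 ⇒ ∉ W
candidate 2: n = (1, 0, -1, 1) → π⊥ ≈ (+1.707107, +1.707107); max(|x|,|y|,|x±y|/√2) = 2.414214 > 1.2 ⇒ ∉ W
candidate 3: n = (0, 1, 0, 0) → π⊥ ≈ (-0.707107, +0.707107); max(|x|,|y|,|x±y|/√2) = 1.000000 ≤ 1.2 ⇒ ∈ W
candidate 4: n = (-1, -1, 0, 1) → π⊥ ≈ (+0.414214, +0.000000); max(|x|,|y|,|x±y|/√2) = 0.414214 ≤ 1.2 ⇒ ∈ W

3, 4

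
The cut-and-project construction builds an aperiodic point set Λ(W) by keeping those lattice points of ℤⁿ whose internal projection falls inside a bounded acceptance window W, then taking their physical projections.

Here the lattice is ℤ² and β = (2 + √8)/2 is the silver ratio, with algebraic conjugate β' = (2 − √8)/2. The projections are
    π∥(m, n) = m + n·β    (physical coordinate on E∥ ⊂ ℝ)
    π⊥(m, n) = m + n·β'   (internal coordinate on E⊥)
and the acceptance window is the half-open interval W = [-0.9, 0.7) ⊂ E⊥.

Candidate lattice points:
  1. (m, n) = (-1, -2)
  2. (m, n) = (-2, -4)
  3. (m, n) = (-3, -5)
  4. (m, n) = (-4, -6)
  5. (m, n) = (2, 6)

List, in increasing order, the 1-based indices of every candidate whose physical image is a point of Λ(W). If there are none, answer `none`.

1, 2, 5

Compute β' = (2−√8)/2 = -0.414214, so π⊥(m,n) = m -0.414214·n.
candidate 1: (m,n)=(-1,-2) → π∥ = -1-2·β ≈ -5.828427, π⊥ = -1-2·β' ≈ -0.171573 ∈ [-0.9, 0.7) ⇒ IN Λ
candidate 2: (m,n)=(-2,-4) → π∥ = -2-4·β ≈ -11.656854, π⊥ = -2-4·β' ≈ -0.343146 ∈ [-0.9, 0.7) ⇒ IN Λ
candidate 3: (m,n)=(-3,-5) → π∥ = -3-5·β ≈ -15.071068, π⊥ = -3-5·β' ≈ -0.928932 ∉ [-0.9, 0.7) ⇒ out
candidate 4: (m,n)=(-4,-6) → π∥ = -4-6·β ≈ -18.485281, π⊥ = -4-6·β' ≈ -1.514719 ∉ [-0.9, 0.7) ⇒ out
candidate 5: (m,n)=(2,6) → π∥ = 2+6·β ≈ 16.485281, π⊥ = 2+6·β' ≈ -0.485281 ∈ [-0.9, 0.7) ⇒ IN Λ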